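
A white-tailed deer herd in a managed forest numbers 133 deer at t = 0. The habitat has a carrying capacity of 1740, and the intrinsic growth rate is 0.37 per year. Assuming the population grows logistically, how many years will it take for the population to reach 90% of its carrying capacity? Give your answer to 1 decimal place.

12.7 years

A = (K − N₀)/N₀ = (1740 − 133)/133 = 12.083.
Solve 1740/(1 + 12.083·e^(−0.37t)) = 1566: 1 + 12.083·e^(−0.37t) = 1.1111, so e^(−0.37t) = 0.00919588.
−0.37·t = ln(0.00919588) = -4.689, so t = 4.689/0.37 = 12.673.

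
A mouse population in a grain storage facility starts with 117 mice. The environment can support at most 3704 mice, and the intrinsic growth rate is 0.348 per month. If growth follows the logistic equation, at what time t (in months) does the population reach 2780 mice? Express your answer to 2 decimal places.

A = (K − N₀)/N₀ = (3704 − 117)/117 = 30.658.
Solve 3704/(1 + 30.658·e^(−0.348t)) = 2780: 1 + 30.658·e^(−0.348t) = 1.3324, so e^(−0.348t) = 0.0108413.
−0.348·t = ln(0.0108413) = -4.5244, so t = 4.5244/0.348 = 13.001.

13.00 months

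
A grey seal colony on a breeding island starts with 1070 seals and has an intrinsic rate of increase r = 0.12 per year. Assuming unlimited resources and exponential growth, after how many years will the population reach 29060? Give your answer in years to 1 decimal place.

Set N₀·e^(rt) = 29060: e^(0.12·t) = 29060/1070 = 27.159.
0.12·t = ln(27.159) = 3.3017, so t = 3.3017/0.12 = 27.514.

27.5 years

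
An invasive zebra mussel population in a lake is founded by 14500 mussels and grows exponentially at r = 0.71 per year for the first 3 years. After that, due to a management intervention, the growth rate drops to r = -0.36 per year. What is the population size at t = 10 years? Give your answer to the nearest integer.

Phase 1: N(3) = 14500·e^(0.71×3) = 14500·e^2.13 = 122016.
Phase 2 runs for 10 − 3 = 7 years at r = -0.36.
N(10) = 122016·e^(-0.36×7) = 122016·e^-2.52 = 9817.32.

9817 mussels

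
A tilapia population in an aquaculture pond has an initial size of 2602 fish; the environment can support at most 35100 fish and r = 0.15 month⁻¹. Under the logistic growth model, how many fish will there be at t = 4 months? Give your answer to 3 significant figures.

A = (K − N₀)/N₀ = (35100 − 2602)/2602 = 12.49.
N(t) = K/(1 + A·e^(−rt)) = 35100/(1 + 12.49×e^(−0.15×4)).
e^(−0.6) = 0.54881; denominator = 1 + 12.49×0.54881 = 7.8545.
N = 35100/7.8545 = 4468.8.

4470 fish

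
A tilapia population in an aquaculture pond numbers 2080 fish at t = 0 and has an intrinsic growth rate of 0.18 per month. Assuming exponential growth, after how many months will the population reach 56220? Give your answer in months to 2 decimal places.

Set N₀·e^(rt) = 56220: e^(0.18·t) = 56220/2080 = 27.029.
0.18·t = ln(27.029) = 3.2969, so t = 3.2969/0.18 = 18.316.

18.32 months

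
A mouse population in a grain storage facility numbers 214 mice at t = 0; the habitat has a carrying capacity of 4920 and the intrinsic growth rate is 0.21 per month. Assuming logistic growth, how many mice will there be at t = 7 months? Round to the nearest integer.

812 mice

A = (K − N₀)/N₀ = (4920 − 214)/214 = 21.991.
N(t) = K/(1 + A·e^(−rt)) = 4920/(1 + 21.991×e^(−0.21×7)).
e^(−1.47) = 0.22993; denominator = 1 + 21.991×0.22993 = 6.0562.
N = 4920/6.0562 = 812.389.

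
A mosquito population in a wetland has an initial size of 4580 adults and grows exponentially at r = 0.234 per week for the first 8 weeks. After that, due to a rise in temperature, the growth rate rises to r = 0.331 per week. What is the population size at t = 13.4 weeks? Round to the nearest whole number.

177878 adults

Phase 1: N(8) = 4580·e^(0.234×8) = 4580·e^1.872 = 29775.9.
Phase 2 runs for 13.4 − 8 = 5.4 weeks at r = 0.331.
N(13.4) = 29775.9·e^(0.331×5.4) = 29775.9·e^1.787 = 177878.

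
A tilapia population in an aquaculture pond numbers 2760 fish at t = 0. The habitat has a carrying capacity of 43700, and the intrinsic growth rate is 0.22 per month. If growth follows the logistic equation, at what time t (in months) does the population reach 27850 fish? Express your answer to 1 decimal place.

14.8 months

A = (K − N₀)/N₀ = (43700 − 2760)/2760 = 14.833.
Solve 43700/(1 + 14.833·e^(−0.22t)) = 27850: 1 + 14.833·e^(−0.22t) = 1.5691, so e^(−0.22t) = 0.0383677.
−0.22·t = ln(0.0383677) = -3.2605, so t = 3.2605/0.22 = 14.821.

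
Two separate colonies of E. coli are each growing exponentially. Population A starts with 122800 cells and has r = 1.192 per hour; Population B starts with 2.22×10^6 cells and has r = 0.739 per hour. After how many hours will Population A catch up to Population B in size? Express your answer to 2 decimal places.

6.39 hours

Set 122800·e^(1.192t) = 2.22×10^6·e^(0.739t).
e^((1.192 − 0.739)t) = 2.22×10^6/122800 → e^(0.453·t) = 18.078.
0.453·t = ln(18.078) = 2.8947, so t = 2.8947/0.453 = 6.3901.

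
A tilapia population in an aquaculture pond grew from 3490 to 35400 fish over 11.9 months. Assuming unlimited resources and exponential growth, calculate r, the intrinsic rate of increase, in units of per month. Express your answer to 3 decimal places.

0.195 per month

From N(t) = N₀·e^(rt): e^(r·11.9) = 35400/3490 = 10.143.
r·11.9 = ln(10.143) = 2.3168, so r = 2.3168/11.9 = 0.19469.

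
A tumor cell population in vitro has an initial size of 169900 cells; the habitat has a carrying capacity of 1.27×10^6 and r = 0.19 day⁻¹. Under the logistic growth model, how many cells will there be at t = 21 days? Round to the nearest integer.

A = (K − N₀)/N₀ = (1.27×10^6 − 169900)/169900 = 6.475.
N(t) = K/(1 + A·e^(−rt)) = 1.27×10^6/(1 + 6.475×e^(−0.19×21)).
e^(−3.99) = 0.0185; denominator = 1 + 6.475×0.0185 = 1.1198.
N = 1.27×10^6/1.1198 = 1.134146×10^6.

1134146 cells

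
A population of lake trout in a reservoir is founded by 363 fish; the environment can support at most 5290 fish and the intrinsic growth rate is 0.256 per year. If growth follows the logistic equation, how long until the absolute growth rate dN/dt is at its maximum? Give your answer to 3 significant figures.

Logistic growth is fastest at N = K/2 = 2645.
A = (K − N₀)/N₀ = 13.573. Set K/(1 + A·e^(−rt)) = K/2 → A·e^(−rt) = 1.
e^(−0.256t) = 1/13.573 = 0.0736757, so t = ln(13.573)/0.256 = 2.6081/0.256 = 10.188.

10.2 years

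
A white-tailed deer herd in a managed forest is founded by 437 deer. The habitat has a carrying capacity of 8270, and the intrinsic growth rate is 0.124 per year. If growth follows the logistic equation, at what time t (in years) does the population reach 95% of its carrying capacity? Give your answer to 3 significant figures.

A = (K − N₀)/N₀ = (8270 − 437)/437 = 17.924.
Solve 8270/(1 + 17.924·e^(−0.124t)) = 7856.5: 1 + 17.924·e^(−0.124t) = 1.0526, so e^(−0.124t) = 0.0029363.
−0.124·t = ln(0.0029363) = -5.8306, so t = 5.8306/0.124 = 47.021.

47.0 years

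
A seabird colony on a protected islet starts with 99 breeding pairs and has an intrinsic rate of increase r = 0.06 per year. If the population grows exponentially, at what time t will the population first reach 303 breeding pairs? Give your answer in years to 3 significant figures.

18.6 years

Set N₀·e^(rt) = 303: e^(0.06·t) = 303/99 = 3.0606.
0.06·t = ln(3.0606) = 1.1186, so t = 1.1186/0.06 = 18.644.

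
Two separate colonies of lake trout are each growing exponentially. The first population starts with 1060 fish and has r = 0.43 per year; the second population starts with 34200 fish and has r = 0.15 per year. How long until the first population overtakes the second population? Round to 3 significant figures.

Set 1060·e^(0.43t) = 34200·e^(0.15t).
e^((0.43 − 0.15)t) = 34200/1060 → e^(0.28·t) = 32.264.
0.28·t = ln(32.264) = 3.474, so t = 3.474/0.28 = 12.407.

12.4 years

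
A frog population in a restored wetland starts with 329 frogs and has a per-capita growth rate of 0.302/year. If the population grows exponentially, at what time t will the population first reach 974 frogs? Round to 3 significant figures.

3.59 years

Set N₀·e^(rt) = 974: e^(0.302·t) = 974/329 = 2.9605.
0.302·t = ln(2.9605) = 1.0854, so t = 1.0854/0.302 = 3.5939.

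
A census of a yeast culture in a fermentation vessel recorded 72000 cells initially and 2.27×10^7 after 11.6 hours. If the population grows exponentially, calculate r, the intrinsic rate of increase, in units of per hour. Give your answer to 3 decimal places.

From N(t) = N₀·e^(rt): e^(r·11.6) = 2.27×10^7/72000 = 315.28.
r·11.6 = ln(315.28) = 5.7535, so r = 5.7535/11.6 = 0.49599.

0.496 per hour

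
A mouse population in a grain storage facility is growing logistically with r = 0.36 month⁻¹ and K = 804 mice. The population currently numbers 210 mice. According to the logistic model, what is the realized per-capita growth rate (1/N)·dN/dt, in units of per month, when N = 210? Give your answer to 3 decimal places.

(1/N)·dN/dt = r(1 − N/K) = 0.36 × (1 − 210/804).
= 0.36 × 0.73881 = 0.26597.

0.266 per month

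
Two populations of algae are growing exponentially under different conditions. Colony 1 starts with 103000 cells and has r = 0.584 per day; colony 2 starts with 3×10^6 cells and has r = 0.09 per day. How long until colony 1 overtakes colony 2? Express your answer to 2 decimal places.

6.83 days

Set 103000·e^(0.584t) = 3×10^6·e^(0.09t).
e^((0.584 − 0.09)t) = 3×10^6/103000 → e^(0.494·t) = 29.126.
0.494·t = ln(29.126) = 3.3716, so t = 3.3716/0.494 = 6.8252.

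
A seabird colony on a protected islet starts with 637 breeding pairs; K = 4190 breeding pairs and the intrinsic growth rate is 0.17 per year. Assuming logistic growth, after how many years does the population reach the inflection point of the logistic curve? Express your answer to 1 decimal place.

10.1 years

Logistic growth is fastest at N = K/2 = 2095.
A = (K − N₀)/N₀ = 5.5777. Set K/(1 + A·e^(−rt)) = K/2 → A·e^(−rt) = 1.
e^(−0.17t) = 1/5.5777 = 0.179285, so t = ln(5.5777)/0.17 = 1.7188/0.17 = 10.11.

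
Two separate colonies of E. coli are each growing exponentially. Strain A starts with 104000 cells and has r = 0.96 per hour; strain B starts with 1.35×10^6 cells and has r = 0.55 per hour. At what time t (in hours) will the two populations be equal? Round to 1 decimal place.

Set 104000·e^(0.96t) = 1.35×10^6·e^(0.55t).
e^((0.96 − 0.55)t) = 1.35×10^6/104000 → e^(0.41·t) = 12.981.
0.41·t = ln(12.981) = 2.5635, so t = 2.5635/0.41 = 6.2524.

6.3 hours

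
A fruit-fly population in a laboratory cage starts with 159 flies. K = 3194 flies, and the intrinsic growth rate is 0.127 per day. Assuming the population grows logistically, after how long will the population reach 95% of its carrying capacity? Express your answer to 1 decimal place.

A = (K − N₀)/N₀ = (3194 − 159)/159 = 19.088.
Solve 3194/(1 + 19.088·e^(−0.127t)) = 3034.3: 1 + 19.088·e^(−0.127t) = 1.0526, so e^(−0.127t) = 0.00275731.
−0.127·t = ln(0.00275731) = -5.8935, so t = 5.8935/0.127 = 46.406.

46.4 days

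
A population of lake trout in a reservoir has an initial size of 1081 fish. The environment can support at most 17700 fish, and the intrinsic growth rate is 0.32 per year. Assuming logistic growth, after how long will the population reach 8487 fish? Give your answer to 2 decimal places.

8.28 years

A = (K − N₀)/N₀ = (17700 − 1081)/1081 = 15.374.
Solve 17700/(1 + 15.374·e^(−0.32t)) = 8487: 1 + 15.374·e^(−0.32t) = 2.0855, so e^(−0.32t) = 0.0706102.
−0.32·t = ln(0.0706102) = -2.6506, so t = 2.6506/0.32 = 8.2831.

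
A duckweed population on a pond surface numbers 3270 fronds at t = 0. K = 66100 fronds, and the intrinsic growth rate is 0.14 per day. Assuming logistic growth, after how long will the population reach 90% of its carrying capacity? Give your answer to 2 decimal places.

A = (K − N₀)/N₀ = (66100 − 3270)/3270 = 19.214.
Solve 66100/(1 + 19.214·e^(−0.14t)) = 59490: 1 + 19.214·e^(−0.14t) = 1.1111, so e^(−0.14t) = 0.0057828.
−0.14·t = ln(0.0057828) = -5.1529, so t = 5.1529/0.14 = 36.806.

36.81 days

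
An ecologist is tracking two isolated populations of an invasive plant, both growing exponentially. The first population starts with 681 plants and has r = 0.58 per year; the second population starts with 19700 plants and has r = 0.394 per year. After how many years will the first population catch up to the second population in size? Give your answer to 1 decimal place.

18.1 years

Set 681·e^(0.58t) = 19700·e^(0.394t).
e^((0.58 − 0.394)t) = 19700/681 → e^(0.186·t) = 28.928.
0.186·t = ln(28.928) = 3.3648, so t = 3.3648/0.186 = 18.09.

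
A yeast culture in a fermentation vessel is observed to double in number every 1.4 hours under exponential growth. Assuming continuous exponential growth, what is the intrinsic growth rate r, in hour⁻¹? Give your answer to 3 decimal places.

0.495 per hour

r = ln(2)/t_d = 0.6931/1.4 = 0.49511.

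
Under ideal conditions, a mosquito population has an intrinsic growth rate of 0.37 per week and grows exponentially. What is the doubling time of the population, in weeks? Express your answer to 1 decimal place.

Doubling time t_d = ln(2)/r = 0.6931/0.37 = 1.8734.

1.9 weeks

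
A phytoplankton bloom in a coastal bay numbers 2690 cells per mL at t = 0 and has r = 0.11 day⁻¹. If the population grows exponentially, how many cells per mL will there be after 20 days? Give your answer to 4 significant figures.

N(t) = N₀·e^(rt) = 2690 × e^(0.11×20) = 2690 × e^2.2.
e^2.2 ≈ 9.025, so N ≈ 2690 × 9.025 = 24277.3.

24280 cells per mL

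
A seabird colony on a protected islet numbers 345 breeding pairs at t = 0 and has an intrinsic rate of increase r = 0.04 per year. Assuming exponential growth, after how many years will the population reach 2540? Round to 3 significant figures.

Set N₀·e^(rt) = 2540: e^(0.04·t) = 2540/345 = 7.3623.
0.04·t = ln(7.3623) = 1.9964, so t = 1.9964/0.04 = 49.909.

49.9 years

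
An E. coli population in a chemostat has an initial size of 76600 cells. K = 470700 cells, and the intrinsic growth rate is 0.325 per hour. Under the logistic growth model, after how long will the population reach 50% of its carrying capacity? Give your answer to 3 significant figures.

5.04 hours

A = (K − N₀)/N₀ = (470700 − 76600)/76600 = 5.1449.
Solve 470700/(1 + 5.1449·e^(−0.325t)) = 235350: 1 + 5.1449·e^(−0.325t) = 2, so e^(−0.325t) = 0.194367.
−0.325·t = ln(0.194367) = -1.638, so t = 1.638/0.325 = 5.04.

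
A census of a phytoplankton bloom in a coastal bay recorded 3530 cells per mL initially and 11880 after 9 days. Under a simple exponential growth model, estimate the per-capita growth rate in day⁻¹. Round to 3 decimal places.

0.135 per day

From N(t) = N₀·e^(rt): e^(r·9) = 11880/3530 = 3.3654.
r·9 = ln(3.3654) = 1.2136, so r = 1.2136/9 = 0.13484.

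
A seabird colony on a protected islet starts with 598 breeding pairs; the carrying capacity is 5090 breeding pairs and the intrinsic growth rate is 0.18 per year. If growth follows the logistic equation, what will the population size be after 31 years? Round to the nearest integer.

4950 breeding pairs

A = (K − N₀)/N₀ = (5090 − 598)/598 = 7.5117.
N(t) = K/(1 + A·e^(−rt)) = 5090/(1 + 7.5117×e^(−0.18×31)).
e^(−5.58) = 0.0037726; denominator = 1 + 7.5117×0.0037726 = 1.0283.
N = 5090/1.0283 = 4949.73.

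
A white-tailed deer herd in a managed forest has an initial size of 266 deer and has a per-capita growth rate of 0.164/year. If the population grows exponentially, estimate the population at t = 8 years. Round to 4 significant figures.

N(t) = N₀·e^(rt) = 266 × e^(0.164×8) = 266 × e^1.312.
e^1.312 ≈ 3.7136, so N ≈ 266 × 3.7136 = 987.816.

987.8 deer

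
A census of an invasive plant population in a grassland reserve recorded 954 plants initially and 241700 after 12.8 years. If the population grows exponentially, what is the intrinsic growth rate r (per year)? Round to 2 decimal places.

0.43 per year

From N(t) = N₀·e^(rt): e^(r·12.8) = 241700/954 = 253.35.
r·12.8 = ln(253.35) = 5.5348, so r = 5.5348/12.8 = 0.43241.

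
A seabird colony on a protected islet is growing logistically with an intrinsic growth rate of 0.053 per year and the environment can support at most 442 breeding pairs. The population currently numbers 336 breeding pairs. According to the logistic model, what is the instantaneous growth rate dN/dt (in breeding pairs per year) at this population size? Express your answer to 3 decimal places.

dN/dt = rN(1 − N/K) = 0.053 × 336 × (1 − 336/442).
1 − 336/442 = 0.23982; dN/dt = 0.053 × 336 × 0.23982 = 4.2707.

4.271 breeding pairs per year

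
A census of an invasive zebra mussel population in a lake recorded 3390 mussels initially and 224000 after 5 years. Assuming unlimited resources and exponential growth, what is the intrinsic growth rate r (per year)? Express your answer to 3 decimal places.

0.838 per year

From N(t) = N₀·e^(rt): e^(r·5) = 224000/3390 = 66.077.
r·5 = ln(66.077) = 4.1908, so r = 4.1908/5 = 0.83816.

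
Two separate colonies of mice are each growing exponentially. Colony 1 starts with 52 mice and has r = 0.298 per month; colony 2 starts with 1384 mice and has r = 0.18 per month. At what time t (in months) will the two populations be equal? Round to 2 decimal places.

Set 52·e^(0.298t) = 1384·e^(0.18t).
e^((0.298 − 0.18)t) = 1384/52 → e^(0.118·t) = 26.615.
0.118·t = ln(26.615) = 3.2815, so t = 3.2815/0.118 = 27.809.

27.81 months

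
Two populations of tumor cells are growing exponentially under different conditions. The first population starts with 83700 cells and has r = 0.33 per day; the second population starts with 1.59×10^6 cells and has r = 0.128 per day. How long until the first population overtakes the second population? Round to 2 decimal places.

Set 83700·e^(0.33t) = 1.59×10^6·e^(0.128t).
e^((0.33 − 0.128)t) = 1.59×10^6/83700 → e^(0.202·t) = 18.996.
0.202·t = ln(18.996) = 2.9443, so t = 2.9443/0.202 = 14.575.

14.58 days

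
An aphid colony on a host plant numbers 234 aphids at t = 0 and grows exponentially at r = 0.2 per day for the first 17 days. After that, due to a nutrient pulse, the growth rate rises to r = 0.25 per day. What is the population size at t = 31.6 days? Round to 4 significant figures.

Phase 1: N(17) = 234·e^(0.2×17) = 234·e^3.4 = 7011.6.
Phase 2 runs for 31.6 − 17 = 14.6 days at r = 0.25.
N(31.6) = 7011.6·e^(0.25×14.6) = 7011.6·e^3.65 = 269769.

269800 aphids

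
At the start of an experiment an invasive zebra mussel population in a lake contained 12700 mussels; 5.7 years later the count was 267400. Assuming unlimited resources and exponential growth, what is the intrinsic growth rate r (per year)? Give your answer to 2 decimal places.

From N(t) = N₀·e^(rt): e^(r·5.7) = 267400/12700 = 21.055.
r·5.7 = ln(21.055) = 3.0471, so r = 3.0471/5.7 = 0.53459.

0.53 per year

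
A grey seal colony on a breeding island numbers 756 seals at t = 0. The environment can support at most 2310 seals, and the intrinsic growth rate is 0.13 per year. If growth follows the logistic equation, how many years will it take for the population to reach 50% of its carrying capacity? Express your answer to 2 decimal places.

A = (K − N₀)/N₀ = (2310 − 756)/756 = 2.0556.
Solve 2310/(1 + 2.0556·e^(−0.13t)) = 1155: 1 + 2.0556·e^(−0.13t) = 2, so e^(−0.13t) = 0.486486.
−0.13·t = ln(0.486486) = -0.72055, so t = 0.72055/0.13 = 5.5427.

5.54 years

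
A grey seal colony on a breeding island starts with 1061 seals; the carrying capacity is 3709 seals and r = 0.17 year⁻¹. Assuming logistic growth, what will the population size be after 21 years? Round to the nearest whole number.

3465 seals

A = (K − N₀)/N₀ = (3709 − 1061)/1061 = 2.4958.
N(t) = K/(1 + A·e^(−rt)) = 3709/(1 + 2.4958×e^(−0.17×21)).
e^(−3.57) = 0.028156; denominator = 1 + 2.4958×0.028156 = 1.0703.
N = 3709/1.0703 = 3465.48.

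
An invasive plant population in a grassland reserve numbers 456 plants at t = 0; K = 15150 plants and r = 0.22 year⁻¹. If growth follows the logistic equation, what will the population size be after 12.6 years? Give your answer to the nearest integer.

5025 plants

A = (K − N₀)/N₀ = (15150 − 456)/456 = 32.224.
N(t) = K/(1 + A·e^(−rt)) = 15150/(1 + 32.224×e^(−0.22×12.6)).
e^(−2.772) = 0.062537; denominator = 1 + 32.224×0.062537 = 3.0152.
N = 15150/3.0152 = 5024.6.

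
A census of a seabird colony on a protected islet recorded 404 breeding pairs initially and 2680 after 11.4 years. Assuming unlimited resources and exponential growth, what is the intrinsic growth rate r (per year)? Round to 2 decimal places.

From N(t) = N₀·e^(rt): e^(r·11.4) = 2680/404 = 6.6337.
r·11.4 = ln(6.6337) = 1.8922, so r = 1.8922/11.4 = 0.16598.

0.17 per year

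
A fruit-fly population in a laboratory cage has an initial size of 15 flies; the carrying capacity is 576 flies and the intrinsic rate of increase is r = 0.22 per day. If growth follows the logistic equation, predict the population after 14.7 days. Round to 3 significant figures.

A = (K − N₀)/N₀ = (576 − 15)/15 = 37.4.
N(t) = K/(1 + A·e^(−rt)) = 576/(1 + 37.4×e^(−0.22×14.7)).
e^(−3.234) = 0.0394; denominator = 1 + 37.4×0.0394 = 2.4735.
N = 576/2.4735 = 232.864.

233 flies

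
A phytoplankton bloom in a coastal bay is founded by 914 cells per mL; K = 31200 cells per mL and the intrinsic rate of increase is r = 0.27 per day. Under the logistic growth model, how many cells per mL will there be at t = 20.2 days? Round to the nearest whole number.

27325 cells per mL

A = (K − N₀)/N₀ = (31200 − 914)/914 = 33.136.
N(t) = K/(1 + A·e^(−rt)) = 31200/(1 + 33.136×e^(−0.27×20.2)).
e^(−5.454) = 0.0042792; denominator = 1 + 33.136×0.0042792 = 1.1418.
N = 31200/1.1418 = 27325.5.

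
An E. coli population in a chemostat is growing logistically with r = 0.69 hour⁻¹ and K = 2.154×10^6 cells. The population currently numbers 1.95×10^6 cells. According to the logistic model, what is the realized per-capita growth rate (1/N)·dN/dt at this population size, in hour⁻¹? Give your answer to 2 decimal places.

0.07 per hour

(1/N)·dN/dt = r(1 − N/K) = 0.69 × (1 − 1.95×10^6/2.154×10^6).
= 0.69 × 0.094708 = 0.065348.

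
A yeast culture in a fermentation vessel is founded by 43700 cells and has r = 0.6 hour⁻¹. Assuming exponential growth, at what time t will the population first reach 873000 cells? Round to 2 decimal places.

4.99 hours

Set N₀·e^(rt) = 873000: e^(0.6·t) = 873000/43700 = 19.977.
0.6·t = ln(19.977) = 2.9946, so t = 2.9946/0.6 = 4.991.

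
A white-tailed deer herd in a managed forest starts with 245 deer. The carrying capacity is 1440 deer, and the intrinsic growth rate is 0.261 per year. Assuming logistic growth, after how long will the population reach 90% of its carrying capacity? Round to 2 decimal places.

14.49 years

A = (K − N₀)/N₀ = (1440 − 245)/245 = 4.8776.
Solve 1440/(1 + 4.8776·e^(−0.261t)) = 1296: 1 + 4.8776·e^(−0.261t) = 1.1111, so e^(−0.261t) = 0.0227801.
−0.261·t = ln(0.0227801) = -3.7819, so t = 3.7819/0.261 = 14.49.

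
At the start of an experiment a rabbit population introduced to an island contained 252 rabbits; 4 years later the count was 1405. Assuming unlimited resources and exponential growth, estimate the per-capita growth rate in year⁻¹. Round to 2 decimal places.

From N(t) = N₀·e^(rt): e^(r·4) = 1405/252 = 5.5754.
r·4 = ln(5.5754) = 1.7184, so r = 1.7184/4 = 0.42959.

0.43 per year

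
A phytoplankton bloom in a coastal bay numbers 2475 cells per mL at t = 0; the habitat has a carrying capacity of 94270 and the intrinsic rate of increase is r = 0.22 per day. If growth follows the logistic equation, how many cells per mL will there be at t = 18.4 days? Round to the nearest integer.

A = (K − N₀)/N₀ = (94270 − 2475)/2475 = 37.089.
N(t) = K/(1 + A·e^(−rt)) = 94270/(1 + 37.089×e^(−0.22×18.4)).
e^(−4.048) = 0.017457; denominator = 1 + 37.089×0.017457 = 1.6475.
N = 94270/1.6475 = 57221.1.

57221 cells per mL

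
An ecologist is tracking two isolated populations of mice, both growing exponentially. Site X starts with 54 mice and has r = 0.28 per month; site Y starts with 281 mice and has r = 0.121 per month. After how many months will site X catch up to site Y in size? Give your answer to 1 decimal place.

Set 54·e^(0.28t) = 281·e^(0.121t).
e^((0.28 − 0.121)t) = 281/54 → e^(0.159·t) = 5.2037.
0.159·t = ln(5.2037) = 1.6494, so t = 1.6494/0.159 = 10.373.

10.4 months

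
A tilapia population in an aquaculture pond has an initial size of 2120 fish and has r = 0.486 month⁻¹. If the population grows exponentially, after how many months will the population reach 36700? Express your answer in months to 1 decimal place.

5.9 months

Set N₀·e^(rt) = 36700: e^(0.486·t) = 36700/2120 = 17.311.
0.486·t = ln(17.311) = 2.8514, so t = 2.8514/0.486 = 5.867.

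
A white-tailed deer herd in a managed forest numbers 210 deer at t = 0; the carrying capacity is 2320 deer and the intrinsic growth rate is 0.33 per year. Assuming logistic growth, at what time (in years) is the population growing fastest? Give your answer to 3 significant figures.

Logistic growth is fastest at N = K/2 = 1160.
A = (K − N₀)/N₀ = 10.048. Set K/(1 + A·e^(−rt)) = K/2 → A·e^(−rt) = 1.
e^(−0.33t) = 1/10.048 = 0.0995261, so t = ln(10.048)/0.33 = 2.3073/0.33 = 6.9919.

6.99 years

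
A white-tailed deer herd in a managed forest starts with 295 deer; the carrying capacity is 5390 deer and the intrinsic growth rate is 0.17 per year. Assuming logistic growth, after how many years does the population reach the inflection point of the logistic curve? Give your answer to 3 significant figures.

16.8 years

Logistic growth is fastest at N = K/2 = 2695.
A = (K − N₀)/N₀ = 17.271. Set K/(1 + A·e^(−rt)) = K/2 → A·e^(−rt) = 1.
e^(−0.17t) = 1/17.271 = 0.0578999, so t = ln(17.271)/0.17 = 2.849/0.17 = 16.759.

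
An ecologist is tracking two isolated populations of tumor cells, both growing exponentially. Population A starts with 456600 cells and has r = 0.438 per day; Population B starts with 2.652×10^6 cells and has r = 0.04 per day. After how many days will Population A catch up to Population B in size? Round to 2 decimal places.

4.42 days

Set 456600·e^(0.438t) = 2.652×10^6·e^(0.04t).
e^((0.438 − 0.04)t) = 2.652×10^6/456600 → e^(0.398·t) = 5.8081.
0.398·t = ln(5.8081) = 1.7593, so t = 1.7593/0.398 = 4.4203.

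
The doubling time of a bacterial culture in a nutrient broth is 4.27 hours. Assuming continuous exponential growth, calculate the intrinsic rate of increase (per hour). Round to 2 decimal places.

0.16 per hour

r = ln(2)/t_d = 0.6931/4.27 = 0.16233.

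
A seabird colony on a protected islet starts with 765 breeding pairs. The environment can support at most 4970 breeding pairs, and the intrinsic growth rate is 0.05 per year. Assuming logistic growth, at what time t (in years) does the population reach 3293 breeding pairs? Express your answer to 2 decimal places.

A = (K − N₀)/N₀ = (4970 − 765)/765 = 5.4967.
Solve 4970/(1 + 5.4967·e^(−0.05t)) = 3293: 1 + 5.4967·e^(−0.05t) = 1.5093, so e^(−0.05t) = 0.0926482.
−0.05·t = ln(0.0926482) = -2.3789, so t = 2.3789/0.05 = 47.579.

47.58 years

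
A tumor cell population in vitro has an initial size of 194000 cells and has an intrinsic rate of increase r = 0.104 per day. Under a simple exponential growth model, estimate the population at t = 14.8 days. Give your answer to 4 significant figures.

N(t) = N₀·e^(rt) = 194000 × e^(0.104×14.8) = 194000 × e^1.539.
e^1.539 ≈ 4.6609, so N ≈ 194000 × 4.6609 = 904207.

904200 cells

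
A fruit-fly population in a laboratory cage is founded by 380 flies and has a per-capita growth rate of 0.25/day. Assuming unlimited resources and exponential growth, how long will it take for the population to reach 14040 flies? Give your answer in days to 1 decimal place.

Set N₀·e^(rt) = 14040: e^(0.25·t) = 14040/380 = 36.947.
0.25·t = ln(36.947) = 3.6095, so t = 3.6095/0.25 = 14.438.

14.4 days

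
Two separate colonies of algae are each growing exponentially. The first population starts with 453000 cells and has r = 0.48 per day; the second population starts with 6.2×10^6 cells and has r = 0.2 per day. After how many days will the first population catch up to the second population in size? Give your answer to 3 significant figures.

Set 453000·e^(0.48t) = 6.2×10^6·e^(0.2t).
e^((0.48 − 0.2)t) = 6.2×10^6/453000 → e^(0.28·t) = 13.687.
0.28·t = ln(13.687) = 2.6164, so t = 2.6164/0.28 = 9.3443.

9.34 days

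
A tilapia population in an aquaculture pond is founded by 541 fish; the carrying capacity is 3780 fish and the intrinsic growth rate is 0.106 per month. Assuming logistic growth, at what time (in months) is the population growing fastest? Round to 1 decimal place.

Logistic growth is fastest at N = K/2 = 1890.
A = (K − N₀)/N₀ = 5.9871. Set K/(1 + A·e^(−rt)) = K/2 → A·e^(−rt) = 1.
e^(−0.106t) = 1/5.9871 = 0.167027, so t = ln(5.9871)/0.106 = 1.7896/0.106 = 16.883.

16.9 months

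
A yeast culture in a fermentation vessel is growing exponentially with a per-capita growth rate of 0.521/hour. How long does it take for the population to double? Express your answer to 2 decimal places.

1.33 hours

Doubling time t_d = ln(2)/r = 0.6931/0.521 = 1.3304.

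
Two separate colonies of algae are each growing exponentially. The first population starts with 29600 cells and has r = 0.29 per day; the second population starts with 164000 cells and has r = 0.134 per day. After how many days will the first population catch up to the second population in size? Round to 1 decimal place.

11.0 days

Set 29600·e^(0.29t) = 164000·e^(0.134t).
e^((0.29 − 0.134)t) = 164000/29600 → e^(0.156·t) = 5.5405.
0.156·t = ln(5.5405) = 1.7121, so t = 1.7121/0.156 = 10.975.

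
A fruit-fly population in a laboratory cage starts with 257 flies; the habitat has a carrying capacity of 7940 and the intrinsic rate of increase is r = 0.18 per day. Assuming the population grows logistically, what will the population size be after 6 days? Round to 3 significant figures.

712 flies

A = (K − N₀)/N₀ = (7940 − 257)/257 = 29.895.
N(t) = K/(1 + A·e^(−rt)) = 7940/(1 + 29.895×e^(−0.18×6)).
e^(−1.08) = 0.3396; denominator = 1 + 29.895×0.3396 = 11.152.
N = 7940/11.152 = 711.968.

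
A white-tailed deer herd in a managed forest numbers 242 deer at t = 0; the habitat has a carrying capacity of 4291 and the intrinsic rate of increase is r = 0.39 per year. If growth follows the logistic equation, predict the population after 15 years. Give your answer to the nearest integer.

4094 deer

A = (K − N₀)/N₀ = (4291 − 242)/242 = 16.731.
N(t) = K/(1 + A·e^(−rt)) = 4291/(1 + 16.731×e^(−0.39×15)).
e^(−5.85) = 0.0028799; denominator = 1 + 16.731×0.0028799 = 1.0482.
N = 4291/1.0482 = 4093.74.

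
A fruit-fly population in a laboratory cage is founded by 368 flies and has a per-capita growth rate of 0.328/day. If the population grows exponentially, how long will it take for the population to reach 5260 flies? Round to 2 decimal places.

Set N₀·e^(rt) = 5260: e^(0.328·t) = 5260/368 = 14.293.
0.328·t = ln(14.293) = 2.6598, so t = 2.6598/0.328 = 8.1092.

8.11 days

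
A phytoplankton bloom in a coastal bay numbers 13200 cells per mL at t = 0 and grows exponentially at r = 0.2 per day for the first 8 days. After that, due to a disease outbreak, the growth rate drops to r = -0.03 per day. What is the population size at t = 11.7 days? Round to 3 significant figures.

Phase 1: N(8) = 13200·e^(0.2×8) = 13200·e^1.6 = 65380.
Phase 2 runs for 11.7 − 8 = 3.7 days at r = -0.03.
N(11.7) = 65380·e^(-0.03×3.7) = 65380·e^-0.111 = 58511.1.

58500 cells per mL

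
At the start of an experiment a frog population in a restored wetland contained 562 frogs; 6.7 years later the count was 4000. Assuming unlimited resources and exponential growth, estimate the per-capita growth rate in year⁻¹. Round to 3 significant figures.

0.293 per year

From N(t) = N₀·e^(rt): e^(r·6.7) = 4000/562 = 7.1174.
r·6.7 = ln(7.1174) = 1.9625, so r = 1.9625/6.7 = 0.29292.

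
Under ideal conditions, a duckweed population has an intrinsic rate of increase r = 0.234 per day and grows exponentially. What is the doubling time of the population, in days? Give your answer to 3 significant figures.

2.96 days

Doubling time t_d = ln(2)/r = 0.6931/0.234 = 2.9622.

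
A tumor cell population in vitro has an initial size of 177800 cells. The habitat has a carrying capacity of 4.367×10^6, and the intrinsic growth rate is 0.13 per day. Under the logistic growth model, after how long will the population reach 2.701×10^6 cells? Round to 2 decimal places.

A = (K − N₀)/N₀ = (4.367×10^6 − 177800)/177800 = 23.561.
Solve 4.367×10^6/(1 + 23.561·e^(−0.13t)) = 2.701×10^6: 1 + 23.561·e^(−0.13t) = 1.6168, so e^(−0.13t) = 0.0261789.
−0.13·t = ln(0.0261789) = -3.6428, so t = 3.6428/0.13 = 28.022.

28.02 days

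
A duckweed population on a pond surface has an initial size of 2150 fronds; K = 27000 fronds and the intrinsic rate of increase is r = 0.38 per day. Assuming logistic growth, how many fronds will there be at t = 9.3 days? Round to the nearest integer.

20189 fronds

A = (K − N₀)/N₀ = (27000 − 2150)/2150 = 11.558.
N(t) = K/(1 + A·e^(−rt)) = 27000/(1 + 11.558×e^(−0.38×9.3)).
e^(−3.534) = 0.029188; denominator = 1 + 11.558×0.029188 = 1.3374.
N = 27000/1.3374 = 20189.1.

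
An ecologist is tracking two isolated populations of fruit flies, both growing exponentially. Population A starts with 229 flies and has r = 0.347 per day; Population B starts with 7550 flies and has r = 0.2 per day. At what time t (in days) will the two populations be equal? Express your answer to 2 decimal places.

Set 229·e^(0.347t) = 7550·e^(0.2t).
e^((0.347 − 0.2)t) = 7550/229 → e^(0.147·t) = 32.969.
0.147·t = ln(32.969) = 3.4956, so t = 3.4956/0.147 = 23.779.

23.78 days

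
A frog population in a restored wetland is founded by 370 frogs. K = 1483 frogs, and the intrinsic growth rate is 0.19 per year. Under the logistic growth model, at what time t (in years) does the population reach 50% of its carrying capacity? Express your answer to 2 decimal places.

A = (K − N₀)/N₀ = (1483 − 370)/370 = 3.0081.
Solve 1483/(1 + 3.0081·e^(−0.19t)) = 741.5: 1 + 3.0081·e^(−0.19t) = 2, so e^(−0.19t) = 0.332435.
−0.19·t = ln(0.332435) = -1.1013, so t = 1.1013/0.19 = 5.7964.

5.80 years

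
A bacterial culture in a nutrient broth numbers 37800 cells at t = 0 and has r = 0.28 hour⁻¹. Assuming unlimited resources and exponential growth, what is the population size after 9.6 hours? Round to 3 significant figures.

556000 cells

N(t) = N₀·e^(rt) = 37800 × e^(0.28×9.6) = 37800 × e^2.688.
e^2.688 ≈ 14.702, so N ≈ 37800 × 14.702 = 555745.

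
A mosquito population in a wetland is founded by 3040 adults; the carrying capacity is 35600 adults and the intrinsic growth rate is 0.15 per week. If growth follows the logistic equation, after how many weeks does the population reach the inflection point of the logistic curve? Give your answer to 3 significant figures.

15.8 weeks

Logistic growth is fastest at N = K/2 = 17800.
A = (K − N₀)/N₀ = 10.711. Set K/(1 + A·e^(−rt)) = K/2 → A·e^(−rt) = 1.
e^(−0.15t) = 1/10.711 = 0.0933661, so t = ln(10.711)/0.15 = 2.3712/0.15 = 15.808.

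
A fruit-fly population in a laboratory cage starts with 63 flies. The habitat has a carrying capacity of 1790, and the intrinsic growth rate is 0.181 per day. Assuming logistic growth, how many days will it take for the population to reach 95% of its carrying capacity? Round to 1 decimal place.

A = (K − N₀)/N₀ = (1790 − 63)/63 = 27.413.
Solve 1790/(1 + 27.413·e^(−0.181t)) = 1700.5: 1 + 27.413·e^(−0.181t) = 1.0526, so e^(−0.181t) = 0.00191997.
−0.181·t = ln(0.00191997) = -6.2554, so t = 6.2554/0.181 = 34.56.

34.6 days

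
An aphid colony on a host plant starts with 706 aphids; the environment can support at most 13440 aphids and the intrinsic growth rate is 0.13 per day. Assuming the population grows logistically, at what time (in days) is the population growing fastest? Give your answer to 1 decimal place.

22.2 days

Logistic growth is fastest at N = K/2 = 6720.
A = (K − N₀)/N₀ = 18.037. Set K/(1 + A·e^(−rt)) = K/2 → A·e^(−rt) = 1.
e^(−0.13t) = 1/18.037 = 0.0554421, so t = ln(18.037)/0.13 = 2.8924/0.13 = 22.249.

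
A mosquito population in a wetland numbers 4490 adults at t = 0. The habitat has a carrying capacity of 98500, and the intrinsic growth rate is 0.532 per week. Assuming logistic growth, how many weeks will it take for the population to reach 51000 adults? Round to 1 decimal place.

A = (K − N₀)/N₀ = (98500 − 4490)/4490 = 20.938.
Solve 98500/(1 + 20.938·e^(−0.532t)) = 51000: 1 + 20.938·e^(−0.532t) = 1.9314, so e^(−0.532t) = 0.0444832.
−0.532·t = ln(0.0444832) = -3.1126, so t = 3.1126/0.532 = 5.8508.

5.9 weeks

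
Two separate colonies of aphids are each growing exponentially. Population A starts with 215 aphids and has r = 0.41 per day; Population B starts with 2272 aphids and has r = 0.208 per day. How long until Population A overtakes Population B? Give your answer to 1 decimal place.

11.7 days

Set 215·e^(0.41t) = 2272·e^(0.208t).
e^((0.41 − 0.208)t) = 2272/215 → e^(0.202·t) = 10.567.
0.202·t = ln(10.567) = 2.3578, so t = 2.3578/0.202 = 11.672.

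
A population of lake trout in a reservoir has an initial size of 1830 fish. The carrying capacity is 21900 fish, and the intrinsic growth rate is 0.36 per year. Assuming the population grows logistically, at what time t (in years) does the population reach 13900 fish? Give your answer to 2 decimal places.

A = (K − N₀)/N₀ = (21900 − 1830)/1830 = 10.967.
Solve 21900/(1 + 10.967·e^(−0.36t)) = 13900: 1 + 10.967·e^(−0.36t) = 1.5755, so e^(−0.36t) = 0.0524782.
−0.36·t = ln(0.0524782) = -2.9474, so t = 2.9474/0.36 = 8.1871.

8.19 years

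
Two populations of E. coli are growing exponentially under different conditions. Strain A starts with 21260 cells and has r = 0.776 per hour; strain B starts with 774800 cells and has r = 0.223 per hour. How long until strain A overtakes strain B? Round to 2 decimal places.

6.50 hours

Set 21260·e^(0.776t) = 774800·e^(0.223t).
e^((0.776 − 0.223)t) = 774800/21260 → e^(0.553·t) = 36.444.
0.553·t = ln(36.444) = 3.5958, so t = 3.5958/0.553 = 6.5023.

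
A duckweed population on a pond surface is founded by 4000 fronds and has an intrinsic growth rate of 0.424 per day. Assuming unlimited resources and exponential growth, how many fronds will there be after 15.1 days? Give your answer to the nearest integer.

2413165 fronds

N(t) = N₀·e^(rt) = 4000 × e^(0.424×15.1) = 4000 × e^6.402.
e^6.402 ≈ 603.29, so N ≈ 4000 × 603.29 = 2.413165×10^6.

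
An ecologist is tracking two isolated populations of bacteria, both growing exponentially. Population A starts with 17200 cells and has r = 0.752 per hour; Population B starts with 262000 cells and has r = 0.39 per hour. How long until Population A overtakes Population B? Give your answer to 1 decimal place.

7.5 hours

Set 17200·e^(0.752t) = 262000·e^(0.39t).
e^((0.752 − 0.39)t) = 262000/17200 → e^(0.362·t) = 15.233.
0.362·t = ln(15.233) = 2.7234, so t = 2.7234/0.362 = 7.5233.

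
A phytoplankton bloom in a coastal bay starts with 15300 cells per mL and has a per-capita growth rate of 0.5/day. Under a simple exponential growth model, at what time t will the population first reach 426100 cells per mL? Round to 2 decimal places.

Set N₀·e^(rt) = 426100: e^(0.5·t) = 426100/15300 = 27.85.
0.5·t = ln(27.85) = 3.3268, so t = 3.3268/0.5 = 6.6536.

6.65 days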